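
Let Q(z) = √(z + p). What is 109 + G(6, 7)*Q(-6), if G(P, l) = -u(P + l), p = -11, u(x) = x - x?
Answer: 109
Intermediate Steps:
u(x) = 0
G(P, l) = 0 (G(P, l) = -1*0 = 0)
Q(z) = √(-11 + z) (Q(z) = √(z - 11) = √(-11 + z))
109 + G(6, 7)*Q(-6) = 109 + 0*√(-11 - 6) = 109 + 0*√(-17) = 109 + 0*(I*√17) = 109 + 0 = 109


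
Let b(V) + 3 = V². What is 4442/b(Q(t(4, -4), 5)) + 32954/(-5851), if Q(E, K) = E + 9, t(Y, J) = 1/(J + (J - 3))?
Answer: 2840279268/54069091 ≈ 52.531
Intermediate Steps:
t(Y, J) = 1/(-3 + 2*J) (t(Y, J) = 1/(J + (-3 + J)) = 1/(-3 + 2*J))
Q(E, K) = 9 + E
b(V) = -3 + V²
4442/b(Q(t(4, -4), 5)) + 32954/(-5851) = 4442/(-3 + (9 + 1/(-3 + 2*(-4)))²) + 32954/(-5851) = 4442/(-3 + (9 + 1/(-3 - 8))²) + 32954*(-1/5851) = 4442/(-3 + (9 + 1/(-11))²) - 32954/5851 = 4442/(-3 + (9 - 1/11)²) - 32954/5851 = 4442/(-3 + (98/11)²) - 32954/5851 = 4442/(-3 + 9604/121) - 32954/5851 = 4442/(9241/121) - 32954/5851 = 4442*(121/9241) - 32954/5851 = 537482/9241 - 32954/5851 = 2840279268/54069091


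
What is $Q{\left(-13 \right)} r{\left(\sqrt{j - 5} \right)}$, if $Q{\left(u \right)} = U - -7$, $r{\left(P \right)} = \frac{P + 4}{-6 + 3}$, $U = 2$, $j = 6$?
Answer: $-15$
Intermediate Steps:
$r{\left(P \right)} = - \frac{4}{3} - \frac{P}{3}$ ($r{\left(P \right)} = \frac{4 + P}{-3} = \left(4 + P\right) \left(- \frac{1}{3}\right) = - \frac{4}{3} - \frac{P}{3}$)
$Q{\left(u \right)} = 9$ ($Q{\left(u \right)} = 2 - -7 = 2 + 7 = 9$)
$Q{\left(-13 \right)} r{\left(\sqrt{j - 5} \right)} = 9 \left(- \frac{4}{3} - \frac{\sqrt{6 - 5}}{3}\right) = 9 \left(- \frac{4}{3} - \frac{\sqrt{1}}{3}\right) = 9 \left(- \frac{4}{3} - \frac{1}{3}\right) = 9 \left(- \frac{5}{3}\right) = -15$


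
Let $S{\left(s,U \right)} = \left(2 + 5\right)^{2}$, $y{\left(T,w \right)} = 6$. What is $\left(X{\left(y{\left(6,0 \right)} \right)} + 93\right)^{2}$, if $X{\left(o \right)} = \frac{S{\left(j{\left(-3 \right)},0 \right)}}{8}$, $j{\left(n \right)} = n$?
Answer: $\frac{628849}{64} \approx 9825.8$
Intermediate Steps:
$S{\left(s,U \right)} = 49$ ($S{\left(s,U \right)} = 7^{2} = 49$)
$X{\left(o \right)} = \frac{49}{8}$
$\left(X{\left(y{\left(6,0 \right)} \right)} + 93\right)^{2} = \left(\frac{49}{8} + 93\right)^{2} = \left(\frac{793}{8}\right)^{2} = \frac{628849}{64}$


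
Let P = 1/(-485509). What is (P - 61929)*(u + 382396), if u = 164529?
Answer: -16444441481999350/485509 ≈ -3.3871e+10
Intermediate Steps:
P = -1/485509 ≈ -2.0597e-6
(P - 61929)*(u + 382396) = (-1/485509 - 61929)*(164529 + 382396) = -30067086862/485509*546925 = -16444441481999350/485509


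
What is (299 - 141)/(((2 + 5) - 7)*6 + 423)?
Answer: 158/423 ≈ 0.37352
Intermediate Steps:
(299 - 141)/(((2 + 5) - 7)*6 + 423) = 158/((7 - 7)*6 + 423) = 158/(0*6 + 423) = 158/(0 + 423) = 158/423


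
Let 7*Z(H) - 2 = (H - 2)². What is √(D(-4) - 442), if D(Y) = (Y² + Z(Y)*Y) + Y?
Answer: I*√22134/7 ≈ 21.254*I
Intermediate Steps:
Z(H) = 2/7 + (-2 + H)²/7 (Z(H) = 2/7 + (H - 2)²/7 = 2/7 + (-2 + H)²/7)
D(Y) = Y + Y² + Y*(2/7 + (-2 + Y)²/7) (D(Y) = (Y² + (2/7 + (-2 + Y)²/7)*Y) + Y = (Y² + Y*(2/7 + (-2 + Y)²/7)) + Y = Y + Y² + Y*(2/7 + (-2 + Y)²/7))
√(D(-4) - 442) = √((⅐)*(-4)*(13 + (-4)² + 3*(-4)) - 442) = √((⅐)*(-4)*(13 + 16 - 12) - 442) = √((⅐)*(-4)*17 - 442) = √(-68/7 - 442) = √(-3162/7) = I*√22134/7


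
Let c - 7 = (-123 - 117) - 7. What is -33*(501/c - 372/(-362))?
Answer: 506451/14480 ≈ 34.976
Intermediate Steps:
c = -240 (c = 7 + ((-123 - 117) - 7) = 7 + (-240 - 7) = 7 - 247 = -240)
-33*(501/c - 372/(-362)) = -33*(501/(-240) - 372/(-362)) = -33*(501*(-1/240) - 372*(-1/362)) = -33*(-167/80 + 186/181) = -33*(-15347/14480) = 506451/14480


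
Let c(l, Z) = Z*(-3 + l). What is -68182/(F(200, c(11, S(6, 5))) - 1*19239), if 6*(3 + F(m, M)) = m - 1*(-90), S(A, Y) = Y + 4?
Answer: 204546/57581 ≈ 3.5523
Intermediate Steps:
S(A, Y) = 4 + Y
F(m, M) = 12 + m/6 (F(m, M) = -3 + (m - 1*(-90))/6 = -3 + (m + 90)/6 = -3 + (90 + m)/6 = -3 + (15 + m/6) = 12 + m/6)
-68182/(F(200, c(11, S(6, 5))) - 1*19239) = -68182/((12 + (⅙)*200) - 1*19239) = -68182/((12 + 100/3) - 19239) = -68182/(136/3 - 19239) = -68182/(-57581/3) = -68182*(-3/57581) = 204546/57581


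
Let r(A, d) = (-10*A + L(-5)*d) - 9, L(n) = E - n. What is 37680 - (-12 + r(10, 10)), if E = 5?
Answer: 37701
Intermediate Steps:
L(n) = 5 - n
r(A, d) = -9 - 10*A + 10*d (r(A, d) = (-10*A + (5 - 1*(-5))*d) - 9 = (-10*A + (5 + 5)*d) - 9 = (-10*A + 10*d) - 9 = -9 - 10*A + 10*d)
37680 - (-12 + r(10, 10)) = 37680 - (-12 + (-9 - 10*10 + 10*10)) = 37680 - (-12 + (-9 - 100 + 100)) = 37680 - (-12 - 9) = 37680 - 1*(-21) = 37680 + 21 = 37701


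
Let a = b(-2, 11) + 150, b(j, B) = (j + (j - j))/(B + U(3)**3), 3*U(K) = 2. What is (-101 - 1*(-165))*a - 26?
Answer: 2916614/305 ≈ 9562.7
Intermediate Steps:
U(K) = 2/3 (U(K) = (1/3)*2 = 2/3)
b(j, B) = j/(8/27 + B) (b(j, B) = (j + (j - j))/(B + (2/3)**3) = (j + 0)/(B + 8/27) = j/(8/27 + B))
a = 45696/305 (a = 27*(-2)/(8 + 27*11) + 150 = 27*(-2)/(8 + 297) + 150 = 27*(-2)/305 + 150 = 27*(-2)*(1/305) + 150 = -54/305 + 150 = 45696/305 ≈ 149.82)
(-101 - 1*(-165))*a - 26 = (-101 - 1*(-165))*(45696/305) - 26 = (-101 + 165)*(45696/305) - 26 = 64*(45696/305) - 26 = 2924544/305 - 26 = 2916614/305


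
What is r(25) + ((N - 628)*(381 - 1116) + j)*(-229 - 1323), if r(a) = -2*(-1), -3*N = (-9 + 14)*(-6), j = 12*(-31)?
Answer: -704387614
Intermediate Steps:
j = -372
N = 10 (N = -(-9 + 14)*(-6)/3 = -5*(-6)/3 = -1/3*(-30) = 10)
r(a) = 2
r(25) + ((N - 628)*(381 - 1116) + j)*(-229 - 1323) = 2 + ((10 - 628)*(381 - 1116) - 372)*(-229 - 1323) = 2 + (-618*(-735) - 372)*(-1552) = 2 + (454230 - 372)*(-1552) = 2 + 453858*(-1552) = 2 - 704387616 = -704387614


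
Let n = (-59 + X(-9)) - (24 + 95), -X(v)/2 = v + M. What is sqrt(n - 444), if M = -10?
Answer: 2*I*sqrt(146) ≈ 24.166*I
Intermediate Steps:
X(v) = 20 - 2*v (X(v) = -2*(v - 10) = -2*(-10 + v) = 20 - 2*v)
n = -140 (n = (-59 + (20 - 2*(-9))) - (24 + 95) = (-59 + (20 + 18)) - 1*119 = (-59 + 38) - 119 = -21 - 119 = -140)
sqrt(n - 444) = sqrt(-140 - 444) = sqrt(-584) = 2*I*sqrt(146)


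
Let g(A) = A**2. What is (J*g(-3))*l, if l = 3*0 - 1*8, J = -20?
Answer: 1440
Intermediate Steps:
l = -8 (l = 0 - 8 = -8)
(J*g(-3))*l = -20*(-3)**2*(-8) = -20*9*(-8) = -180*(-8) = 1440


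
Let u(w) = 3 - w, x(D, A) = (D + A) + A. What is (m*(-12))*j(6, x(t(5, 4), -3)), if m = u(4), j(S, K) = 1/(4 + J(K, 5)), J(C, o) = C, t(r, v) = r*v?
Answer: ⅔ ≈ 0.66667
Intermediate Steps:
x(D, A) = D + 2*A (x(D, A) = (A + D) + A = D + 2*A)
j(S, K) = 1/(4 + K)
m = -1 (m = 3 - 1*4 = 3 - 4 = -1)
(m*(-12))*j(6, x(t(5, 4), -3)) = (-1*(-12))/(4 + (5*4 + 2*(-3))) = 12/(4 + (20 - 6)) = 12/(4 + 14) = 12/18 = 12*(1/18) = ⅔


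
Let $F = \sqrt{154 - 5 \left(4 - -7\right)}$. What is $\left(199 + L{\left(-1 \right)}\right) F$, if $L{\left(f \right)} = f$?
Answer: $594 \sqrt{11} \approx 1970.1$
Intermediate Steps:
$F = 3 \sqrt{11}$ ($F = \sqrt{154 - 5 \left(4 + 7\right)} = \sqrt{154 - 55} = \sqrt{99} = 3 \sqrt{11} \approx 9.9499$)
$\left(199 + L{\left(-1 \right)}\right) F = \left(199 - 1\right) 3 \sqrt{11} = 198 \cdot 3 \sqrt{11} = 594 \sqrt{11}$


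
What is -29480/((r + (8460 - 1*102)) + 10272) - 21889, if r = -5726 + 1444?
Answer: -78523213/3587 ≈ -21891.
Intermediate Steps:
r = -4282
-29480/((r + (8460 - 1*102)) + 10272) - 21889 = -29480/((-4282 + (8460 - 1*102)) + 10272) - 21889 = -29480/((-4282 + (8460 - 102)) + 10272) - 21889 = -29480/((-4282 + 8358) + 10272) - 21889 = -29480/(4076 + 10272) - 21889 = -29480/14348 - 21889 = -29480*1/14348 - 21889 = -7370/3587 - 21889 = -78523213/3587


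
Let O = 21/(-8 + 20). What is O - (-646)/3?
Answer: 2605/12 ≈ 217.08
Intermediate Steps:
O = 7/4 (O = 21/12 = 21*(1/12) = 7/4 ≈ 1.7500)
O - (-646)/3 = 7/4 - (-646)/3 = 7/4 - 17*(-38/3) = 7/4 + 646/3 = 2605/12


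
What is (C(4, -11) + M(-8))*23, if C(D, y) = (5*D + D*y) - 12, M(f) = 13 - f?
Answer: -345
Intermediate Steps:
C(D, y) = -12 + 5*D + D*y
(C(4, -11) + M(-8))*23 = ((-12 + 5*4 + 4*(-11)) + (13 - 1*(-8)))*23 = ((-12 + 20 - 44) + (13 + 8))*23 = (-36 + 21)*23 = -15*23 = -345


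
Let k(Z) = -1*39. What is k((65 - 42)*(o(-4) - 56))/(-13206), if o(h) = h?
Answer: 13/4402 ≈ 0.0029532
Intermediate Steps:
k(Z) = -39
k((65 - 42)*(o(-4) - 56))/(-13206) = -39/(-13206) = -39*(-1/13206) = 13/4402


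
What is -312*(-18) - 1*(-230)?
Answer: 5846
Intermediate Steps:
-312*(-18) - 1*(-230) = 5616 + 230 = 5846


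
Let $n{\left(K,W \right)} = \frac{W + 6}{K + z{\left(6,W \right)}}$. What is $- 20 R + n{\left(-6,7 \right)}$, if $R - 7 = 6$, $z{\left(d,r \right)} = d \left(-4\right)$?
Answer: $- \frac{7813}{30} \approx -260.43$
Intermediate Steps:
$z{\left(d,r \right)} = - 4 d$
$R = 13$ ($R = 7 + 6 = 13$)
$n{\left(K,W \right)} = \frac{6 + W}{-24 + K}$ ($n{\left(K,W \right)} = \frac{W + 6}{K - 24} = \frac{6 + W}{K - 24} = \frac{6 + W}{-24 + K}$)
$- 20 R + n{\left(-6,7 \right)} = \left(-20\right) 13 + \frac{6 + 7}{-24 - 6} = -260 + \frac{1}{-30} \cdot 13 = -260 - \frac{13}{30} = - \frac{7813}{30}$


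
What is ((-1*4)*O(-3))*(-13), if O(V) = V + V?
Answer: -312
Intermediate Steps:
O(V) = 2*V
((-1*4)*O(-3))*(-13) = ((-1*4)*(2*(-3)))*(-13) = -4*(-6)*(-13) = 24*(-13) = -312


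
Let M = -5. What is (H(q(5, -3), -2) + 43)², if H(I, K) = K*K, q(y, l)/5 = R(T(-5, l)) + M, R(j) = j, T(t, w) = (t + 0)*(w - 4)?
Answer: 2209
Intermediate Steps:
T(t, w) = t*(-4 + w)
q(y, l) = 75 - 25*l (q(y, l) = 5*(-5*(-4 + l) - 5) = 5*((20 - 5*l) - 5) = 5*(15 - 5*l) = 75 - 25*l)
H(I, K) = K²
(H(q(5, -3), -2) + 43)² = ((-2)² + 43)² = (4 + 43)² = 47² = 2209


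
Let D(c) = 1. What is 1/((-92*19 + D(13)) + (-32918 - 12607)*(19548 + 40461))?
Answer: -1/2731911472 ≈ -3.6604e-10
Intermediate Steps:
1/((-92*19 + D(13)) + (-32918 - 12607)*(19548 + 40461)) = 1/((-92*19 + 1) + (-32918 - 12607)*(19548 + 40461)) = 1/((-1748 + 1) - 45525*60009) = 1/(-1747 - 2731909725) = 1/(-2731911472) = -1/2731911472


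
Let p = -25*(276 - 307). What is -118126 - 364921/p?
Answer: -91912571/775 ≈ -1.1860e+5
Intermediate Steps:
p = 775 (p = -25*(-31) = 775)
-118126 - 364921/p = -118126 - 364921/775 = -91912571/775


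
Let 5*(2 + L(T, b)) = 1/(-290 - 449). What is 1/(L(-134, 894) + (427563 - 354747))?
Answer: 3695/269047729 ≈ 1.3734e-5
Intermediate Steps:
L(T, b) = -7391/3695 (L(T, b) = -2 + 1/(5*(-290 - 449)) = -2 + (1/5)/(-739) = -2 + (1/5)*(-1/739) = -2 - 1/3695 = -7391/3695)
1/(L(-134, 894) + (427563 - 354747)) = 1/(-7391/3695 + (427563 - 354747)) = 1/(-7391/3695 + 72816) = 1/(269047729/3695) = 3695/269047729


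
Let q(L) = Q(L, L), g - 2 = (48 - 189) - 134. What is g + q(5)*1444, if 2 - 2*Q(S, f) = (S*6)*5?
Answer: -107129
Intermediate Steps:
Q(S, f) = 1 - 15*S (Q(S, f) = 1 - S*6*5/2 = 1 - 6*S*5/2 = 1 - 15*S)
g = -273 (g = 2 + ((48 - 189) - 134) = 2 + (-141 - 134) = 2 - 275 = -273)
q(L) = 1 - 15*L
g + q(5)*1444 = -273 + (1 - 15*5)*1444 = -273 + (1 - 75)*1444 = -273 - 74*1444 = -273 - 106856 = -107129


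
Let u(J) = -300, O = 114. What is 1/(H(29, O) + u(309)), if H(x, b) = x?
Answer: -1/271 ≈ -0.0036900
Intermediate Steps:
1/(H(29, O) + u(309)) = 1/(29 - 300) = 1/(-271) = -1/271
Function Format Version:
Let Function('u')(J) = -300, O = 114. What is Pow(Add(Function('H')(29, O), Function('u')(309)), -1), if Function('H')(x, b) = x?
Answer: Rational(-1, 271) ≈ -0.0036900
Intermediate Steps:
Pow(Add(Function('H')(29, O), Function('u')(309)), -1) = Pow(Add(29, -300), -1) = Pow(-271, -1) = Rational(-1, 271)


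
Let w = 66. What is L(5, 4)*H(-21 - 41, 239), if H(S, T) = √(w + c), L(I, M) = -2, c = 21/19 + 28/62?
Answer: -2*√23436899/589 ≈ -16.439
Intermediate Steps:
c = 917/589 (c = 21*(1/19) + 28*(1/62) = 21/19 + 14/31 = 917/589 ≈ 1.5569)
H(S, T) = √23436899/589 (H(S, T) = √(66 + 917/589) = √(39791/589) = √23436899/589)
L(5, 4)*H(-21 - 41, 239) = -2*√23436899/589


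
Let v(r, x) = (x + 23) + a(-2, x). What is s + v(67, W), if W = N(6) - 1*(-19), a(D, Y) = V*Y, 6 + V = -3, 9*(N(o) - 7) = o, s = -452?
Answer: -1927/3 ≈ -642.33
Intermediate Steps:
N(o) = 7 + o/9
V = -9 (V = -6 - 3 = -9)
a(D, Y) = -9*Y
W = 80/3 (W = (7 + (⅑)*6) - 1*(-19) = (7 + ⅔) + 19 = 23/3 + 19 = 80/3 ≈ 26.667)
v(r, x) = 23 - 8*x (v(r, x) = (x + 23) - 9*x = (23 + x) - 9*x = 23 - 8*x)
s + v(67, W) = -452 + (23 - 8*80/3) = -452 + (23 - 640/3) = -452 - 571/3 = -1927/3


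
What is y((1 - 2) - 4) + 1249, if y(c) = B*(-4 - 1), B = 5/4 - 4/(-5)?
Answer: 4955/4 ≈ 1238.8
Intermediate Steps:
B = 41/20 (B = 5*(1/4) - 4*(-1/5) = 5/4 + 4/5 = 41/20 ≈ 2.0500)
y(c) = -41/4 (y(c) = 41*(-4 - 1)/20 = (41/20)*(-5) = -41/4)
y((1 - 2) - 4) + 1249 = -41/4 + 1249 = 4955/4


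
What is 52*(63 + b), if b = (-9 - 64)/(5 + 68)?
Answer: 3224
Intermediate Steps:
b = -1 (b = -73/73 = -73*1/73 = -1)
52*(63 + b) = 52*(63 - 1) = 52*62 = 3224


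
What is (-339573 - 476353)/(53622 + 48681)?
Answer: -815926/102303 ≈ -7.9756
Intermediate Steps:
(-339573 - 476353)/(53622 + 48681) = -815926/102303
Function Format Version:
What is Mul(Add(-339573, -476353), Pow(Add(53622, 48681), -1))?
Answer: Rational(-815926, 102303) ≈ -7.9756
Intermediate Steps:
Mul(Add(-339573, -476353), Pow(Add(53622, 48681), -1)) = Mul(-815926, Pow(102303, -1)) = Mul(-815926, Rational(1, 102303)) = Rational(-815926, 102303)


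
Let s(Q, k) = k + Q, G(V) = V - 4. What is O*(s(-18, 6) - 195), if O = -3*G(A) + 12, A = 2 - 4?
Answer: -6210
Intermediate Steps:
A = -2
G(V) = -4 + V
s(Q, k) = Q + k
O = 30 (O = -3*(-4 - 2) + 12 = -3*(-6) + 12 = 18 + 12 = 30)
O*(s(-18, 6) - 195) = 30*((-18 + 6) - 195) = 30*(-12 - 195) = 30*(-207) = -6210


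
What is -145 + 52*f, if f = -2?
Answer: -249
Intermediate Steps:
-145 + 52*f = -145 + 52*(-2) = -145 - 104 = -249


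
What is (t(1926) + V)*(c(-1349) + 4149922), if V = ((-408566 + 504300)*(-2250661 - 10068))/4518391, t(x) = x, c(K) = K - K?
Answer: -862047564788696440/4518391 ≈ -1.9079e+11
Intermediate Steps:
c(K) = 0
V = -216428630086/4518391 (V = (95734*(-2260729))*(1/4518391) = -216428630086*1/4518391 = -216428630086/4518391 ≈ -47900.)
(t(1926) + V)*(c(-1349) + 4149922) = (1926 - 216428630086/4518391)*(0 + 4149922) = -207726209020/4518391*4149922 = -862047564788696440/4518391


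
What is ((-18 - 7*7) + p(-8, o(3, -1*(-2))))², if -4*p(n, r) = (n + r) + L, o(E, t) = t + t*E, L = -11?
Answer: 66049/16 ≈ 4128.1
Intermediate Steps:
o(E, t) = t + E*t
p(n, r) = 11/4 - n/4 - r/4 (p(n, r) = -((n + r) - 11)/4 = -(-11 + n + r)/4 = 11/4 - n/4 - r/4)
((-18 - 7*7) + p(-8, o(3, -1*(-2))))² = ((-18 - 7*7) + (11/4 - ¼*(-8) - (-1*(-2))*(1 + 3)/4))² = ((-18 - 49) + (11/4 + 2 - 4/2))² = (-67 + (11/4 + 2 - ¼*8))² = (-67 + (11/4 + 2 - 2))² = (-67 + 11/4)² = (-257/4)² = 66049/16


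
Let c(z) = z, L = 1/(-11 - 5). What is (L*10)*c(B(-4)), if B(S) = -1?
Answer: 5/8 ≈ 0.62500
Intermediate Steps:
L = -1/16 (L = 1/(-16) = -1/16 ≈ -0.062500)
(L*10)*c(B(-4)) = -1/16*10*(-1) = -5/8*(-1) = 5/8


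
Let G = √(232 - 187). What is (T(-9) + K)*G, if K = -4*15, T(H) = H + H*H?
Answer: 36*√5 ≈ 80.498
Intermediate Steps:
T(H) = H + H²
K = -60
G = 3*√5 (G = √45 = 3*√5 ≈ 6.7082)
(T(-9) + K)*G = (-9*(1 - 9) - 60)*(3*√5) = (-9*(-8) - 60)*(3*√5) = (72 - 60)*(3*√5) = 12*(3*√5) = 36*√5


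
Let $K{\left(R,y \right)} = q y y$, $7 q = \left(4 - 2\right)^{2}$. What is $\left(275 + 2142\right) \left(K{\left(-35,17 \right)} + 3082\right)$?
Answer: $\frac{54938410}{7} \approx 7.8483 \cdot 10^{6}$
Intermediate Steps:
$q = \frac{4}{7}$ ($q = \frac{\left(4 - 2\right)^{2}}{7} = \frac{2^{2}}{7} = \frac{1}{7} \cdot 4 = \frac{4}{7} \approx 0.57143$)
$K{\left(R,y \right)} = \frac{4 y^{2}}{7}$ ($K{\left(R,y \right)} = \frac{4 y y}{7} = \frac{4 y^{2}}{7}$)
$\left(275 + 2142\right) \left(K{\left(-35,17 \right)} + 3082\right) = \left(275 + 2142\right) \left(\frac{4 \cdot 17^{2}}{7} + 3082\right) = 2417 \left(\frac{4}{7} \cdot 289 + 3082\right) = 2417 \left(\frac{1156}{7} + 3082\right) = 2417 \cdot \frac{22730}{7} = \frac{54938410}{7}$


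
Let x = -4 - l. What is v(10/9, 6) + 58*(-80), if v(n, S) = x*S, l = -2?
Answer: -4652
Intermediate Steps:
x = -2 (x = -4 - 1*(-2) = -4 + 2 = -2)
v(n, S) = -2*S
v(10/9, 6) + 58*(-80) = -2*6 + 58*(-80) = -12 - 4640 = -4652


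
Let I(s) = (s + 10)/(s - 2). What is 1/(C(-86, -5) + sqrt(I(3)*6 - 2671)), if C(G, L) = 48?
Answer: 48/4897 - I*sqrt(2593)/4897 ≈ 0.0098019 - 0.010399*I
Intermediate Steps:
I(s) = (10 + s)/(-2 + s)
1/(C(-86, -5) + sqrt(I(3)*6 - 2671)) = 1/(48 + sqrt(((10 + 3)/(-2 + 3))*6 - 2671)) = 1/(48 + sqrt((13/1)*6 - 2671)) = 1/(48 + sqrt((1*13)*6 - 2671)) = 1/(48 + sqrt(13*6 - 2671)) = 1/(48 + sqrt(78 - 2671)) = 1/(48 + sqrt(-2593)) = 1/(48 + I*sqrt(2593))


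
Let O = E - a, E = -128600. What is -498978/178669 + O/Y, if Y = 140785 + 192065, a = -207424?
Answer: -76000711022/29734988325 ≈ -2.5559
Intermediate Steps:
Y = 332850
O = 78824 (O = -128600 - 1*(-207424) = -128600 + 207424 = 78824)
-498978/178669 + O/Y = -498978/178669 + 78824/332850 = -498978*1/178669 + 78824*(1/332850) = -498978/178669 + 39412/166425 = -76000711022/29734988325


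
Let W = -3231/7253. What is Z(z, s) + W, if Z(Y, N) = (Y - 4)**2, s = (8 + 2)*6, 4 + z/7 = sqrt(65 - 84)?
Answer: 671298/7253 - 448*I*sqrt(19) ≈ 92.555 - 1952.8*I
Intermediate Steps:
W = -3231/7253 (W = -3231*1/7253 = -3231/7253 ≈ -0.44547)
z = -28 + 7*I*sqrt(19) (z = -28 + 7*sqrt(65 - 84) = -28 + 7*sqrt(-19) = -28 + 7*(I*sqrt(19)) = -28 + 7*I*sqrt(19) ≈ -28.0 + 30.512*I)
s = 60 (s = 10*6 = 60)
Z(Y, N) = (-4 + Y)**2
Z(z, s) + W = (-4 + (-28 + 7*I*sqrt(19)))**2 - 3231/7253 = (-32 + 7*I*sqrt(19))**2 - 3231/7253 = -3231/7253 + (-32 + 7*I*sqrt(19))**2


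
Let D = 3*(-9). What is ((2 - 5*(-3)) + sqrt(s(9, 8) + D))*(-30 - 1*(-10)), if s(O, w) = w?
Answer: -340 - 20*I*sqrt(19) ≈ -340.0 - 87.178*I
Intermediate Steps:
D = -27
((2 - 5*(-3)) + sqrt(s(9, 8) + D))*(-30 - 1*(-10)) = ((2 - 5*(-3)) + sqrt(8 - 27))*(-30 - 1*(-10)) = ((2 + 15) + sqrt(-19))*(-30 + 10) = (17 + I*sqrt(19))*(-20) = -340 - 20*I*sqrt(19)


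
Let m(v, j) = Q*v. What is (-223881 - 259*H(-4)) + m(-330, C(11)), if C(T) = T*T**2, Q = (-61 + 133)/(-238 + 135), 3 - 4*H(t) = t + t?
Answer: -92437379/412 ≈ -2.2436e+5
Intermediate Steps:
H(t) = 3/4 - t/2 (H(t) = 3/4 - (t + t)/4 = 3/4 - t/2)
Q = -72/103 (Q = 72/(-103) = 72*(-1/103) = -72/103 ≈ -0.69903)
C(T) = T**3
m(v, j) = -72*v/103
(-223881 - 259*H(-4)) + m(-330, C(11)) = (-223881 - 259*(3/4 - 1/2*(-4))) - 72/103*(-330) = (-223881 - 259*(3/4 + 2)) + 23760/103 = (-223881 - 259*11/4) + 23760/103 = (-223881 - 2849/4) + 23760/103 = -898373/4 + 23760/103 = -92437379/412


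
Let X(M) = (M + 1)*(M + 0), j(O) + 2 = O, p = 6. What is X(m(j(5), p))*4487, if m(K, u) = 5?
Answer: 134610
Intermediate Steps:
j(O) = -2 + O
X(M) = M*(1 + M) (X(M) = (1 + M)*M = M*(1 + M))
X(m(j(5), p))*4487 = (5*(1 + 5))*4487 = (5*6)*4487 = 30*4487 = 134610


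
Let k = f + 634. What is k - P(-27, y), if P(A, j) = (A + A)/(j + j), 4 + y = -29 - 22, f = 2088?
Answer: 149683/55 ≈ 2721.5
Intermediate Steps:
y = -55 (y = -4 + (-29 - 22) = -4 - 51 = -55)
P(A, j) = A/j (P(A, j) = (2*A)/((2*j)) = (2*A)*(1/(2*j)) = A/j)
k = 2722 (k = 2088 + 634 = 2722)
k - P(-27, y) = 2722 - (-27)/(-55) = 2722 - (-27)*(-1)/55 = 2722 - 1*27/55 = 2722 - 27/55 = 149683/55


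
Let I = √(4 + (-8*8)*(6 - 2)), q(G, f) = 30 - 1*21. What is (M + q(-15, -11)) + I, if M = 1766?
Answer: 1775 + 6*I*√7 ≈ 1775.0 + 15.875*I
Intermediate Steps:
q(G, f) = 9 (q(G, f) = 30 - 21 = 9)
I = 6*I*√7 (I = √(4 - 64*4) = √(4 - 256) = √(-252) = 6*I*√7 ≈ 15.875*I)
(M + q(-15, -11)) + I = (1766 + 9) + 6*I*√7 = 1775 + 6*I*√7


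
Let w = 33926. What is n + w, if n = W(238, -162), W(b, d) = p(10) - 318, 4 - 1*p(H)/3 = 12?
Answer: 33584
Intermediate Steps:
p(H) = -24 (p(H) = 12 - 3*12 = 12 - 36 = -24)
W(b, d) = -342 (W(b, d) = -24 - 318 = -342)
n = -342
n + w = -342 + 33926 = 33584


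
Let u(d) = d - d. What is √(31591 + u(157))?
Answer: √31591 ≈ 177.74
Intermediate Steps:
u(d) = 0
√(31591 + u(157)) = √(31591 + 0) = √31591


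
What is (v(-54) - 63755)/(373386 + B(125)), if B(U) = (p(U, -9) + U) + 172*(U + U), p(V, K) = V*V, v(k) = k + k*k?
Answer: -60893/432136 ≈ -0.14091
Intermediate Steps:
v(k) = k + k²
p(V, K) = V²
B(U) = U² + 345*U (B(U) = (U² + U) + 172*(U + U) = (U + U²) + 172*(2*U) = (U + U²) + 344*U = U² + 345*U)
(v(-54) - 63755)/(373386 + B(125)) = (-54*(1 - 54) - 63755)/(373386 + 125*(345 + 125)) = (-54*(-53) - 63755)/(373386 + 125*470) = (2862 - 63755)/(373386 + 58750) = -60893/432136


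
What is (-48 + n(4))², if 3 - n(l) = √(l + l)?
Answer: 2033 + 180*√2 ≈ 2287.6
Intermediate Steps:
n(l) = 3 - √2*√l (n(l) = 3 - √(l + l) = 3 - √(2*l) = 3 - √2*√l)
(-48 + n(4))² = (-48 + (3 - √2*√4))² = (-48 + (3 - 1*√2*2))² = (-48 + (3 - 2*√2))² = (-45 - 2*√2)²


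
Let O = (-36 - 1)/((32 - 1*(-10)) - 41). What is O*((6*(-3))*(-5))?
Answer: -3330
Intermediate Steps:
O = -37 (O = -37/((32 + 10) - 41) = -37/(42 - 41) = -37/1 = -37*1 = -37)
O*((6*(-3))*(-5)) = -37*6*(-3)*(-5) = -(-666)*(-5) = -37*90 = -3330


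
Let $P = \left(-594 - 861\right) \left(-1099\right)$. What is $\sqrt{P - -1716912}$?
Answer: $\sqrt{3315957} \approx 1821.0$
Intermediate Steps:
$P = 1599045$ ($P = \left(-1455\right) \left(-1099\right) = 1599045$)
$\sqrt{P - -1716912} = \sqrt{1599045 - -1716912} = \sqrt{1599045 + 1716912} = \sqrt{3315957}$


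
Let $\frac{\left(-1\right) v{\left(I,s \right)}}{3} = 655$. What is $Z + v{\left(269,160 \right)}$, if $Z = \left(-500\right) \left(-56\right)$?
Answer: $26035$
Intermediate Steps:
$v{\left(I,s \right)} = -1965$ ($v{\left(I,s \right)} = \left(-3\right) 655 = -1965$)
$Z = 28000$
$Z + v{\left(269,160 \right)} = 28000 - 1965 = 26035$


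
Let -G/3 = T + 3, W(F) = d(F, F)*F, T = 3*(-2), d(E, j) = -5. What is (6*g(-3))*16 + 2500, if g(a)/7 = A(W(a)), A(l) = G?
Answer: 8548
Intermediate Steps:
T = -6
W(F) = -5*F
G = 9 (G = -3*(-6 + 3) = -3*(-3) = 9)
A(l) = 9
g(a) = 63 (g(a) = 7*9 = 63)
(6*g(-3))*16 + 2500 = (6*63)*16 + 2500 = 378*16 + 2500 = 6048 + 2500 = 8548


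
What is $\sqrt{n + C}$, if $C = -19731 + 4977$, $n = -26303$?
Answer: $i \sqrt{41057} \approx 202.63 i$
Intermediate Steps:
$C = -14754$
$\sqrt{n + C} = \sqrt{-26303 - 14754} = \sqrt{-41057} = i \sqrt{41057}$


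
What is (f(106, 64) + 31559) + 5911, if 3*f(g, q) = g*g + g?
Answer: 123752/3 ≈ 41251.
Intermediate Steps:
f(g, q) = g/3 + g²/3 (f(g, q) = (g*g + g)/3 = (g² + g)/3 = (g + g²)/3 = g/3 + g²/3)
(f(106, 64) + 31559) + 5911 = ((⅓)*106*(1 + 106) + 31559) + 5911 = ((⅓)*106*107 + 31559) + 5911 = (11342/3 + 31559) + 5911 = 106019/3 + 5911 = 123752/3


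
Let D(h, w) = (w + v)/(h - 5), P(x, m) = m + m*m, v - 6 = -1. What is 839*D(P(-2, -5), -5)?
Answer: 0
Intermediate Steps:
v = 5 (v = 6 - 1 = 5)
P(x, m) = m + m²
D(h, w) = (5 + w)/(-5 + h) (D(h, w) = (w + 5)/(h - 5) = (5 + w)/(-5 + h))
839*D(P(-2, -5), -5) = 839*((5 - 5)/(-5 - 5*(1 - 5))) = 839*(0/(-5 - 5*(-4))) = 839*(0/(-5 + 20)) = 839*(0/15) = 839*((1/15)*0) = 839*0 = 0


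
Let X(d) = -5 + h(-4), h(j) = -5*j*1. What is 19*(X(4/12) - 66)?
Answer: -969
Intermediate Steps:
h(j) = -5*j
X(d) = 15 (X(d) = -5 - 5*(-4) = -5 + 20 = 15)
19*(X(4/12) - 66) = 19*(15 - 66) = 19*(-51) = -969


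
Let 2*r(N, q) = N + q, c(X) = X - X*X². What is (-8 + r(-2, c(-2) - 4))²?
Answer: 64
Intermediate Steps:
c(X) = X - X³
r(N, q) = N/2 + q/2 (r(N, q) = (N + q)/2 = N/2 + q/2)
(-8 + r(-2, c(-2) - 4))² = (-8 + ((½)*(-2) + ((-2 - 1*(-2)³) - 4)/2))² = (-8 + (-1 + ((-2 - 1*(-8)) - 4)/2))² = (-8 + (-1 + ((-2 + 8) - 4)/2))² = (-8 + (-1 + (6 - 4)/2))² = (-8 + (-1 + (½)*2))² = (-8 + (-1 + 1))² = (-8 + 0)² = (-8)² = 64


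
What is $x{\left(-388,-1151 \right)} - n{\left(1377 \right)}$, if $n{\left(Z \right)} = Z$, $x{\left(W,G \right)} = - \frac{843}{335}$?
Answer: $- \frac{462138}{335} \approx -1379.5$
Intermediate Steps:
$x{\left(W,G \right)} = - \frac{843}{335}$ ($x{\left(W,G \right)} = \left(-843\right) \frac{1}{335} = - \frac{843}{335}$)
$x{\left(-388,-1151 \right)} - n{\left(1377 \right)} = - \frac{843}{335} - 1377 = - \frac{462138}{335}$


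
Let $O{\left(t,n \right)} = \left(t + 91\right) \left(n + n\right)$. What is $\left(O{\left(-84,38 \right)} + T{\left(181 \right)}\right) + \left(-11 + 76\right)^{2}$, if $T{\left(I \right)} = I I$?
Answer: $37518$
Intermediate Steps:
$T{\left(I \right)} = I^{2}$
$O{\left(t,n \right)} = 2 n \left(91 + t\right)$ ($O{\left(t,n \right)} = \left(91 + t\right) 2 n = 2 n \left(91 + t\right)$)
$\left(O{\left(-84,38 \right)} + T{\left(181 \right)}\right) + \left(-11 + 76\right)^{2} = \left(2 \cdot 38 \left(91 - 84\right) + 181^{2}\right) + \left(-11 + 76\right)^{2} = \left(2 \cdot 38 \cdot 7 + 32761\right) + 65^{2} = \left(532 + 32761\right) + 4225 = 33293 + 4225 = 37518$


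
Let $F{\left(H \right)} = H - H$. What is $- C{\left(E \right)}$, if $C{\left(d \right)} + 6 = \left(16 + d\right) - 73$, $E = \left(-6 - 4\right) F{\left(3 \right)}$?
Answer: $63$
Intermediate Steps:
$F{\left(H \right)} = 0$
$E = 0$ ($E = \left(-6 - 4\right) 0 = \left(-10\right) 0 = 0$)
$C{\left(d \right)} = -63 + d$ ($C{\left(d \right)} = -6 + \left(\left(16 + d\right) - 73\right) = -6 + \left(-57 + d\right) = -63 + d$)
$- C{\left(E \right)} = - (-63 + 0) = \left(-1\right) \left(-63\right) = 63$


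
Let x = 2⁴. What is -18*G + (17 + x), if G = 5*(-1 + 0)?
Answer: 123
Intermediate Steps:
x = 16
G = -5 (G = 5*(-1) = -5)
-18*G + (17 + x) = -18*(-5) + (17 + 16) = 90 + 33 = 123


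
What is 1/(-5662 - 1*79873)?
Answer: -1/85535 ≈ -1.1691e-5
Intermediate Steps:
1/(-5662 - 1*79873) = 1/(-5662 - 79873) = 1/(-85535) = -1/85535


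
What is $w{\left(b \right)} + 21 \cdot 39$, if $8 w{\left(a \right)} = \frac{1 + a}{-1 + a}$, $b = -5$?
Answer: $\frac{9829}{12} \approx 819.08$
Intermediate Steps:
$w{\left(a \right)} = \frac{1 + a}{8 \left(-1 + a\right)}$ ($w{\left(a \right)} = \frac{\left(1 + a\right) \frac{1}{-1 + a}}{8} = \frac{\frac{1}{-1 + a} \left(1 + a\right)}{8} = \frac{1 + a}{8 \left(-1 + a\right)}$)
$w{\left(b \right)} + 21 \cdot 39 = \frac{1 - 5}{8 \left(-1 - 5\right)} + 21 \cdot 39 = \frac{1}{8} \frac{1}{-6} \left(-4\right) + 819 = \frac{1}{8} \left(- \frac{1}{6}\right) \left(-4\right) + 819 = \frac{1}{12} + 819 = \frac{9829}{12}$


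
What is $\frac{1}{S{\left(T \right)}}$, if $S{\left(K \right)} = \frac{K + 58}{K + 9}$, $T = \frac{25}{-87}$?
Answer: $\frac{758}{5021} \approx 0.15097$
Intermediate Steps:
$T = - \frac{25}{87}$ ($T = 25 \left(- \frac{1}{87}\right) = - \frac{25}{87} \approx -0.28736$)
$S{\left(K \right)} = \frac{58 + K}{9 + K}$
$\frac{1}{S{\left(T \right)}} = \frac{1}{\frac{1}{9 - \frac{25}{87}} \left(58 - \frac{25}{87}\right)} = \frac{1}{\frac{1}{\frac{758}{87}} \cdot \frac{5021}{87}} = \frac{1}{\frac{87}{758} \cdot \frac{5021}{87}} = \frac{1}{\frac{5021}{758}} = \frac{758}{5021}$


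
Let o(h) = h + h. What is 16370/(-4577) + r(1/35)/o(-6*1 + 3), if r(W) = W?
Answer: -3442277/961170 ≈ -3.5813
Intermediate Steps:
o(h) = 2*h
16370/(-4577) + r(1/35)/o(-6*1 + 3) = 16370/(-4577) + 1/(35*((2*(-6*1 + 3)))) = 16370*(-1/4577) + 1/(35*((2*(-6 + 3)))) = -16370/4577 + 1/(35*((2*(-3)))) = -16370/4577 + (1/35)/(-6) = -16370/4577 + (1/35)*(-⅙) = -16370/4577 - 1/210 = -3442277/961170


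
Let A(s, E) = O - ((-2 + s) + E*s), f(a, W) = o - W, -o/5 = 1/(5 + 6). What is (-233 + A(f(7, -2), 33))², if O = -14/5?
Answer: 248031001/3025 ≈ 81994.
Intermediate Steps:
o = -5/11 (o = -5/(5 + 6) = -5/11 ≈ -0.45455)
O = -14/5 (O = -14*⅕ = -14/5 ≈ -2.8000)
f(a, W) = -5/11 - W
A(s, E) = -⅘ - s - E*s (A(s, E) = -14/5 - ((-2 + s) + E*s) = -14/5 - (-2 + s + E*s) = -14/5 + (2 - s - E*s) = -⅘ - s - E*s)
(-233 + A(f(7, -2), 33))² = (-233 + (-⅘ - (-5/11 - 1*(-2)) - 1*33*(-5/11 - 1*(-2))))² = (-233 + (-⅘ - (-5/11 + 2) - 1*33*(-5/11 + 2)))² = (-233 + (-⅘ - 1*17/11 - 1*33*17/11))² = (-233 + (-⅘ - 17/11 - 51))² = (-233 - 2934/55)² = (-15749/55)² = 248031001/3025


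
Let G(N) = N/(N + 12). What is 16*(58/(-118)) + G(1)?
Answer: -5973/767 ≈ -7.7875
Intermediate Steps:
G(N) = N/(12 + N)
16*(58/(-118)) + G(1) = 16*(58/(-118)) + 1/(12 + 1) = 16*(58*(-1/118)) + 1/13 = 16*(-29/59) + 1*(1/13) = -464/59 + 1/13 = -5973/767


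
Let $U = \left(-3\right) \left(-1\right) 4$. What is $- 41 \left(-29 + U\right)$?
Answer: $697$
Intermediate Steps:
$U = 12$ ($U = 3 \cdot 4 = 12$)
$- 41 \left(-29 + U\right) = - 41 \left(-29 + 12\right) = \left(-41\right) \left(-17\right) = 697$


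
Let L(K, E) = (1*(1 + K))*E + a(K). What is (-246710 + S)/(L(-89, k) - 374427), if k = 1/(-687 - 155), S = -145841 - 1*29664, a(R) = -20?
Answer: 177752515/157642143 ≈ 1.1276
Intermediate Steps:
S = -175505 (S = -145841 - 29664 = -175505)
k = -1/842 (k = 1/(-842) = -1/842 ≈ -0.0011876)
L(K, E) = -20 + E*(1 + K) (L(K, E) = (1*(1 + K))*E - 20 = (1 + K)*E - 20 = E*(1 + K) - 20 = -20 + E*(1 + K))
(-246710 + S)/(L(-89, k) - 374427) = (-246710 - 175505)/((-20 - 1/842 - 1/842*(-89)) - 374427) = -422215/((-20 - 1/842 + 89/842) - 374427) = -422215/(-8376/421 - 374427) = -422215/(-157642143/421) = -422215*(-421/157642143) = 177752515/157642143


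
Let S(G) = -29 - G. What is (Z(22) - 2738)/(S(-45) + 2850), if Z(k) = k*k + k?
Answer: -1116/1433 ≈ -0.77879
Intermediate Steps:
Z(k) = k + k² (Z(k) = k² + k = k + k²)
(Z(22) - 2738)/(S(-45) + 2850) = (22*(1 + 22) - 2738)/((-29 - 1*(-45)) + 2850) = (22*23 - 2738)/((-29 + 45) + 2850) = (506 - 2738)/(16 + 2850) = -2232/2866 = -2232*1/2866 = -1116/1433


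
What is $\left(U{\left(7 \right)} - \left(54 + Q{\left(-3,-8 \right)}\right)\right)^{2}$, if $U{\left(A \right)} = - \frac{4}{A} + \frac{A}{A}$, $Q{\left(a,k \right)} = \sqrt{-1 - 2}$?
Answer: $\frac{140478}{49} + \frac{750 i \sqrt{3}}{7} \approx 2866.9 + 185.58 i$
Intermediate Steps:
$Q{\left(a,k \right)} = i \sqrt{3}$ ($Q{\left(a,k \right)} = \sqrt{-3} = i \sqrt{3}$)
$U{\left(A \right)} = 1 - \frac{4}{A}$ ($U{\left(A \right)} = - \frac{4}{A} + 1 = 1 - \frac{4}{A}$)
$\left(U{\left(7 \right)} - \left(54 + Q{\left(-3,-8 \right)}\right)\right)^{2} = \left(\frac{-4 + 7}{7} - \left(54 + i \sqrt{3}\right)\right)^{2} = \left(\frac{1}{7} \cdot 3 - \left(54 + i \sqrt{3}\right)\right)^{2} = \left(\frac{3}{7} - \left(54 + i \sqrt{3}\right)\right)^{2} = \left(- \frac{375}{7} - i \sqrt{3}\right)^{2}$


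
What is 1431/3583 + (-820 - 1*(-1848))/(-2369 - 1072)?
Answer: 1240747/12329103 ≈ 0.10064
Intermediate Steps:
1431/3583 + (-820 - 1*(-1848))/(-2369 - 1072) = 1431*(1/3583) + (-820 + 1848)/(-3441) = 1431/3583 + 1028*(-1/3441) = 1431/3583 - 1028/3441 = 1240747/12329103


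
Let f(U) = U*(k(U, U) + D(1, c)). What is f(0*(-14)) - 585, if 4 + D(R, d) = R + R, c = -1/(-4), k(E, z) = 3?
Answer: -585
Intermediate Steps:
c = ¼ (c = -1*(-¼) = ¼ ≈ 0.25000)
D(R, d) = -4 + 2*R (D(R, d) = -4 + (R + R) = -4 + 2*R)
f(U) = U (f(U) = U*(3 + (-4 + 2*1)) = U*(3 + (-4 + 2)) = U*(3 - 2) = U*1 = U)
f(0*(-14)) - 585 = 0*(-14) - 585 = 0 - 585 = -585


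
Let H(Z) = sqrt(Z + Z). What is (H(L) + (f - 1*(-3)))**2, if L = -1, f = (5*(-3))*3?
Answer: (42 - I*sqrt(2))**2 ≈ 1762.0 - 118.79*I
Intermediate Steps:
f = -45 (f = -15*3 = -45)
H(Z) = sqrt(2)*sqrt(Z) (H(Z) = sqrt(2*Z) = sqrt(2)*sqrt(Z))
(H(L) + (f - 1*(-3)))**2 = (sqrt(2)*sqrt(-1) + (-45 - 1*(-3)))**2 = (sqrt(2)*I + (-45 + 3))**2 = (I*sqrt(2) - 42)**2 = (-42 + I*sqrt(2))**2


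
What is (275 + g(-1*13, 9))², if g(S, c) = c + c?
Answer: 85849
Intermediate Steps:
g(S, c) = 2*c
(275 + g(-1*13, 9))² = (275 + 2*9)² = (275 + 18)² = 293² = 85849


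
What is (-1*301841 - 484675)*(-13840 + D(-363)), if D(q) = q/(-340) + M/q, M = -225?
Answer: 111942497535333/10285 ≈ 1.0884e+10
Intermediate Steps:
D(q) = -225/q - q/340 (D(q) = q/(-340) - 225/q = q*(-1/340) - 225/q = -q/340 - 225/q = -225/q - q/340)
(-1*301841 - 484675)*(-13840 + D(-363)) = (-1*301841 - 484675)*(-13840 + (-225/(-363) - 1/340*(-363))) = (-301841 - 484675)*(-13840 + (-225*(-1/363) + 363/340)) = -786516*(-13840 + (75/121 + 363/340)) = -786516*(-13840 + 69423/41140) = -786516*(-569308177/41140) = 111942497535333/10285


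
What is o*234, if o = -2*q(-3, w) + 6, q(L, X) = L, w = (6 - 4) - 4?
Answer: 2808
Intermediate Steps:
w = -2 (w = 2 - 4 = -2)
o = 12 (o = -2*(-3) + 6 = 6 + 6 = 12)
o*234 = 12*234 = 2808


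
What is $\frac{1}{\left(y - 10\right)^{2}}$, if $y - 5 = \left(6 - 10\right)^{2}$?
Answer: $\frac{1}{121} \approx 0.0082645$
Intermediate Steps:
$y = 21$ ($y = 5 + \left(6 - 10\right)^{2} = 5 + \left(-4\right)^{2} = 5 + 16 = 21$)
$\frac{1}{\left(y - 10\right)^{2}} = \frac{1}{\left(21 - 10\right)^{2}} = \frac{1}{11^{2}} = \frac{1}{121}$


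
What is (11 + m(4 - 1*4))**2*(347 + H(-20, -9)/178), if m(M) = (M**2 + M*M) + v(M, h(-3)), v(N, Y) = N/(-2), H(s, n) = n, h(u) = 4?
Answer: 7472597/178 ≈ 41981.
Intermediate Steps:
v(N, Y) = -N/2 (v(N, Y) = N*(-1/2) = -N/2)
m(M) = 2*M**2 - M/2 (m(M) = (M**2 + M*M) - M/2 = (M**2 + M**2) - M/2 = 2*M**2 - M/2)
(11 + m(4 - 1*4))**2*(347 + H(-20, -9)/178) = (11 + (4 - 1*4)*(-1 + 4*(4 - 1*4))/2)**2*(347 - 9/178) = (11 + (4 - 4)*(-1 + 4*(4 - 4))/2)**2*(347 - 9*1/178) = (11 + (1/2)*0*(-1 + 4*0))**2*(347 - 9/178) = (11 + (1/2)*0*(-1 + 0))**2*(61757/178) = (11 + (1/2)*0*(-1))**2*(61757/178) = (11 + 0)**2*(61757/178) = 11**2*(61757/178) = 121*(61757/178) = 7472597/178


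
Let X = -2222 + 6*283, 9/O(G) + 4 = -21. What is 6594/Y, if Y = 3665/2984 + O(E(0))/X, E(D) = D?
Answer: 64440524400/12009589 ≈ 5365.8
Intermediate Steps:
O(G) = -9/25 (O(G) = 9/(-4 - 21) = 9/(-25) = 9*(-1/25) = -9/25)
X = -524 (X = -2222 + 1698 = -524)
Y = 12009589/9772600 (Y = 3665/2984 - 9/25/(-524) = 3665*(1/2984) - 9/25*(-1/524) = 3665/2984 + 9/13100 = 12009589/9772600 ≈ 1.2289)
6594/Y = 6594/(12009589/9772600) = 6594*(9772600/12009589) = 64440524400/12009589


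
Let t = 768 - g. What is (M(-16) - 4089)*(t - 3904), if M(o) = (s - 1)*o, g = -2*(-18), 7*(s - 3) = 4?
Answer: 91705692/7 ≈ 1.3101e+7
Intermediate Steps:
s = 25/7 (s = 3 + (⅐)*4 = 3 + 4/7 = 25/7 ≈ 3.5714)
g = 36
M(o) = 18*o/7 (M(o) = (25/7 - 1)*o = 18*o/7)
t = 732 (t = 768 - 1*36 = 768 - 36 = 732)
(M(-16) - 4089)*(t - 3904) = ((18/7)*(-16) - 4089)*(732 - 3904) = (-288/7 - 4089)*(-3172) = -28911/7*(-3172) = 91705692/7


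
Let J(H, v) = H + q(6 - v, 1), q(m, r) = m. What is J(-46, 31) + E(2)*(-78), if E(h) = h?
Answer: -227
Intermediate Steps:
J(H, v) = 6 + H - v (J(H, v) = H + (6 - v) = 6 + H - v)
J(-46, 31) + E(2)*(-78) = (6 - 46 - 1*31) + 2*(-78) = (6 - 46 - 31) - 156 = -71 - 156 = -227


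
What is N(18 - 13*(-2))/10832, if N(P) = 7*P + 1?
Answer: 309/10832 ≈ 0.028527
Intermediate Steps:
N(P) = 1 + 7*P
N(18 - 13*(-2))/10832 = (1 + 7*(18 - 13*(-2)))/10832 = (1 + 7*(18 + 26))*(1/10832) = (1 + 7*44)*(1/10832) = (1 + 308)*(1/10832) = 309*(1/10832) = 309/10832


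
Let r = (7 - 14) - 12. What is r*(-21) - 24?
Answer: 375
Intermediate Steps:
r = -19 (r = -7 - 12 = -19)
r*(-21) - 24 = -19*(-21) - 24 = 399 - 24 = 375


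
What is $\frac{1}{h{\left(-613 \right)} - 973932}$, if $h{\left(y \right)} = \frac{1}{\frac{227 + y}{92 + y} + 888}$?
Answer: $- \frac{463034}{450963629167} \approx -1.0268 \cdot 10^{-6}$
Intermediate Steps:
$h{\left(y \right)} = \frac{1}{888 + \frac{227 + y}{92 + y}}$ ($h{\left(y \right)} = \frac{1}{\frac{227 + y}{92 + y} + 888} = \frac{1}{888 + \frac{227 + y}{92 + y}}$)
$\frac{1}{h{\left(-613 \right)} - 973932} = \frac{1}{\frac{92 - 613}{81923 + 889 \left(-613\right)} - 973932} = \frac{1}{\frac{1}{81923 - 544957} \left(-521\right) - 973932} = \frac{1}{\frac{1}{-463034} \left(-521\right) - 973932} = \frac{1}{\left(- \frac{1}{463034}\right) \left(-521\right) - 973932} = \frac{1}{\frac{521}{463034} - 973932} = \frac{1}{- \frac{450963629167}{463034}} = - \frac{463034}{450963629167}$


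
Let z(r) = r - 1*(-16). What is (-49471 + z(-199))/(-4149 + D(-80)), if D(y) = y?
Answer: 49654/4229 ≈ 11.741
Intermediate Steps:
z(r) = 16 + r (z(r) = r + 16 = 16 + r)
(-49471 + z(-199))/(-4149 + D(-80)) = (-49471 + (16 - 199))/(-4149 - 80) = (-49471 - 183)/(-4229) = -49654*(-1/4229) = 49654/4229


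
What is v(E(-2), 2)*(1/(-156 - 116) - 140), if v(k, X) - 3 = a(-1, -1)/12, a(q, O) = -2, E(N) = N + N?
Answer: -38081/96 ≈ -396.68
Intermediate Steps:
E(N) = 2*N
v(k, X) = 17/6 (v(k, X) = 3 - 2/12 = 3 - 2*1/12 = 3 - ⅙ = 17/6)
v(E(-2), 2)*(1/(-156 - 116) - 140) = 17*(1/(-156 - 116) - 140)/6 = 17*(1/(-272) - 140)/6 = 17*(-1/272 - 140)/6 = (17/6)*(-38081/272) = -38081/96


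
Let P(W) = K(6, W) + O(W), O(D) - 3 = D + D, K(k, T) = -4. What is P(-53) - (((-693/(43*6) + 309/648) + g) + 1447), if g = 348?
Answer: -17645257/9288 ≈ -1899.8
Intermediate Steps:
O(D) = 3 + 2*D (O(D) = 3 + (D + D) = 3 + 2*D)
P(W) = -1 + 2*W (P(W) = -4 + (3 + 2*W) = -1 + 2*W)
P(-53) - (((-693/(43*6) + 309/648) + g) + 1447) = (-1 + 2*(-53)) - (((-693/(43*6) + 309/648) + 348) + 1447) = (-1 - 106) - (((-693/258 + 309*(1/648)) + 348) + 1447) = -107 - (((-693*1/258 + 103/216) + 348) + 1447) = -107 - (((-231/86 + 103/216) + 348) + 1447) = -107 - ((-20519/9288 + 348) + 1447) = -107 - (3211705/9288 + 1447) = -107 - 1*16651441/9288 = -107 - 16651441/9288 = -17645257/9288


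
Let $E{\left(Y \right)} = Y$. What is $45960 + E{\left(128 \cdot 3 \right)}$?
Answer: $46344$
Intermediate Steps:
$45960 + E{\left(128 \cdot 3 \right)} = 45960 + 128 \cdot 3 = 45960 + 384 = 46344$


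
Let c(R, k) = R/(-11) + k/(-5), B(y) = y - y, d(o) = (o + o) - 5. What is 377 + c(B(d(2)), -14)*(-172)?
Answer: -523/5 ≈ -104.60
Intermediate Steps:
d(o) = -5 + 2*o (d(o) = 2*o - 5 = -5 + 2*o)
B(y) = 0
c(R, k) = -k/5 - R/11 (c(R, k) = R*(-1/11) + k*(-⅕) = -R/11 - k/5 = -k/5 - R/11)
377 + c(B(d(2)), -14)*(-172) = 377 + (-⅕*(-14) - 1/11*0)*(-172) = 377 + (14/5 + 0)*(-172) = 377 + (14/5)*(-172) = 377 - 2408/5 = -523/5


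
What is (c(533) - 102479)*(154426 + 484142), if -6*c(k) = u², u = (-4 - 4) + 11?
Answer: -65440767924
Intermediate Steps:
u = 3 (u = -8 + 11 = 3)
c(k) = -3/2 (c(k) = -⅙*3² = -⅙*9 = -3/2)
(c(533) - 102479)*(154426 + 484142) = (-3/2 - 102479)*(154426 + 484142) = -204961/2*638568 = -65440767924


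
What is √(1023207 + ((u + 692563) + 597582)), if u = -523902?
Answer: 5*√71578 ≈ 1337.7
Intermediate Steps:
√(1023207 + ((u + 692563) + 597582)) = √(1023207 + ((-523902 + 692563) + 597582)) = √(1023207 + (168661 + 597582)) = √(1023207 + 766243) = √1789450 = 5*√71578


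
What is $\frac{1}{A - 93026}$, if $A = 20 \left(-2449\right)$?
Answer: $- \frac{1}{142006} \approx -7.042 \cdot 10^{-6}$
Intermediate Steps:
$A = -48980$
$\frac{1}{A - 93026} = \frac{1}{-48980 - 93026} = \frac{1}{-142006} = - \frac{1}{142006}$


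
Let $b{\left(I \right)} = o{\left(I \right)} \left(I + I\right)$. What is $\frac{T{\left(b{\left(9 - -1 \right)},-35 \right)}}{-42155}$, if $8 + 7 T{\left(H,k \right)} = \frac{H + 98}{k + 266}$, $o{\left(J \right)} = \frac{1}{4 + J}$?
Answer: $\frac{816}{31810163} \approx 2.5652 \cdot 10^{-5}$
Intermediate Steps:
$b{\left(I \right)} = \frac{2 I}{4 + I}$ ($b{\left(I \right)} = \frac{I + I}{4 + I} = \frac{2 I}{4 + I}$)
$T{\left(H,k \right)} = - \frac{8}{7} + \frac{98 + H}{7 \left(266 + k\right)}$ ($T{\left(H,k \right)} = - \frac{8}{7} + \frac{\left(H + 98\right) \frac{1}{k + 266}}{7} = - \frac{8}{7} + \frac{\left(98 + H\right) \frac{1}{266 + k}}{7} = - \frac{8}{7} + \frac{\frac{1}{266 + k} \left(98 + H\right)}{7} = - \frac{8}{7} + \frac{98 + H}{7 \left(266 + k\right)}$)
$\frac{T{\left(b{\left(9 - -1 \right)},-35 \right)}}{-42155} = \frac{\frac{1}{7} \frac{1}{266 - 35} \left(-2030 + \frac{2 \left(9 - -1\right)}{4 + \left(9 - -1\right)} - -280\right)}{-42155} = \frac{-2030 + \frac{2 \left(9 + 1\right)}{4 + \left(9 + 1\right)} + 280}{7 \cdot 231} \left(- \frac{1}{42155}\right) = \frac{1}{7} \cdot \frac{1}{231} \left(-2030 + 2 \cdot 10 \frac{1}{4 + 10} + 280\right) \left(- \frac{1}{42155}\right) = \frac{1}{7} \cdot \frac{1}{231} \left(-2030 + 2 \cdot 10 \cdot \frac{1}{14} + 280\right) \left(- \frac{1}{42155}\right) = \frac{1}{7} \cdot \frac{1}{231} \left(-2030 + \frac{10}{7} + 280\right) \left(- \frac{1}{42155}\right) = \frac{1}{7} \cdot \frac{1}{231} \left(- \frac{12240}{7}\right) \left(- \frac{1}{42155}\right) = \left(- \frac{4080}{3773}\right) \left(- \frac{1}{42155}\right) = \frac{816}{31810163}$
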